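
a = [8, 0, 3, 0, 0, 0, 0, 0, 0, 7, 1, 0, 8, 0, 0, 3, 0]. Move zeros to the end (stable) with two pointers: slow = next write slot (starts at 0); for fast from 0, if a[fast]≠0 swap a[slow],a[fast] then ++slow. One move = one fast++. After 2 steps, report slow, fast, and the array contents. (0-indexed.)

slow=1, fast=2, a=[8, 0, 3, 0, 0, 0, 0, 0, 0, 7, 1, 0, 8, 0, 0, 3, 0]

slow=0 fast=0: a[fast]=8≠0 swap→a[0]=8, slow++,fast++
slow=1 fast=1: a[fast]=0, fast++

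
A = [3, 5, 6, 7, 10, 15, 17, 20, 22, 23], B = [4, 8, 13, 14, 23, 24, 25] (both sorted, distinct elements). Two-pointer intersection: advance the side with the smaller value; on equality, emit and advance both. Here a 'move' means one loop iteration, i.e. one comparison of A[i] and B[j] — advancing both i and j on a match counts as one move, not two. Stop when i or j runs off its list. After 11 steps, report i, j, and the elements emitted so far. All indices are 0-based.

i=0 j=0: 3<4, i++
i=1 j=0: 5>4, j++
i=1 j=1: 5<8, i++
i=2 j=1: 6<8, i++
i=3 j=1: 7<8, i++
i=4 j=1: 10>8, j++
i=4 j=2: 10<13, i++
i=5 j=2: 15>13, j++
i=5 j=3: 15>14, j++
i=5 j=4: 15<23, i++
i=6 j=4: 17<23, i++

i=7, j=4, emitted=[]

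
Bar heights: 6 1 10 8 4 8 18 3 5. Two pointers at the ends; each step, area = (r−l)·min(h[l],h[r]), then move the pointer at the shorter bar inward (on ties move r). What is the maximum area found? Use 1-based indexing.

max area = 40

l=1 r=9: min(6,5)*8=40 best=40 *, r--
l=1 r=8: min(6,3)*7=21 best=40, r--
l=1 r=7: min(6,18)*6=36 best=40, l++
l=2 r=7: min(1,18)*5=5 best=40, l++
l=3 r=7: min(10,18)*4=40 best=40, l++
l=4 r=7: min(8,18)*3=24 best=40, l++
l=5 r=7: min(4,18)*2=8 best=40, l++
l=6 r=7: min(8,18)*1=8 best=40, l++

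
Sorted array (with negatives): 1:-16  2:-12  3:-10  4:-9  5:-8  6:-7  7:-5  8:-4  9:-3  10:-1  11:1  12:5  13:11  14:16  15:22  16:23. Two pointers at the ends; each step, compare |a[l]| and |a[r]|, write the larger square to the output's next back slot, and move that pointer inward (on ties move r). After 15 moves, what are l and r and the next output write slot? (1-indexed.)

[1,16] |-16|<=|23| out[16]=529 → r--
[1,15] |-16|<=|22| out[15]=484 → r--
[1,14] |-16|<=|16| out[14]=256 → r--
[1,13] |-16|>|11| out[13]=256 → l++
[2,13] |-12|>|11| out[12]=144 → l++
[3,13] |-10|<=|11| out[11]=121 → r--
[3,12] |-10|>|5| out[10]=100 → l++
[4,12] |-9|>|5| out[9]=81 → l++
[5,12] |-8|>|5| out[8]=64 → l++
[6,12] |-7|>|5| out[7]=49 → l++
[7,12] |-5|<=|5| out[6]=25 → r--
[7,11] |-5|>|1| out[5]=25 → l++
[8,11] |-4|>|1| out[4]=16 → l++
[9,11] |-3|>|1| out[3]=9 → l++
[10,11] |-1|<=|1| out[2]=1 → r--

l=10, r=10, next write slot=1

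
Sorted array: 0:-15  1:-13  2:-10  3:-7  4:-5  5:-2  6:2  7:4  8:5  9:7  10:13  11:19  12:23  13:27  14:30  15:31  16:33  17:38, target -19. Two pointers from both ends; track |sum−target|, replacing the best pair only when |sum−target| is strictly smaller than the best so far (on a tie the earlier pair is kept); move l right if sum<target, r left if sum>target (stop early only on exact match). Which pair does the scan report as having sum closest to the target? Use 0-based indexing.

pair (-15, -5) with sum -20 (|Δ|=1)

l=0 r=17: -15+38=23 d=42 *, r--
l=0 r=16: -15+33=18 d=37 *, r--
l=0 r=15: -15+31=16 d=35 *, r--
l=0 r=14: -15+30=15 d=34 *, r--
l=0 r=13: -15+27=12 d=31 *, r--
l=0 r=12: -15+23=8 d=27 *, r--
l=0 r=11: -15+19=4 d=23 *, r--
l=0 r=10: -15+13=-2 d=17 *, r--
l=0 r=9: -15+7=-8 d=11 *, r--
l=0 r=8: -15+5=-10 d=9 *, r--
l=0 r=7: -15+4=-11 d=8 *, r--
l=0 r=6: -15+2=-13 d=6 *, r--
l=0 r=5: -15+-2=-17 d=2 *, r--
l=0 r=4: -15+-5=-20 d=1 *, l++
l=1 r=4: -13+-5=-18 d=1, r--
l=1 r=3: -13+-7=-20 d=1, l++
l=2 r=3: -10+-7=-17 d=2, r--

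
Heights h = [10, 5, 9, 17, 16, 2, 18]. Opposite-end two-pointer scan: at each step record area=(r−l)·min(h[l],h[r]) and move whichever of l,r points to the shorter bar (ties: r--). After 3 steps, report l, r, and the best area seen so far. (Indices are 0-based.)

l=3, r=6, best area=60

[0,6] min(10,18)*6=60 best=60 * → l++
[1,6] min(5,18)*5=25 best=60 → l++
[2,6] min(9,18)*4=36 best=60 → l++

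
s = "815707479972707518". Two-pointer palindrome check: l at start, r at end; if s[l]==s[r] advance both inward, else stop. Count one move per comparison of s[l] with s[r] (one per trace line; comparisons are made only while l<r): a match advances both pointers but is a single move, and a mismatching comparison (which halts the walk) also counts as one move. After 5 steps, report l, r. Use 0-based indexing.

l=0 r=17: '8'=='8', l++,r--
l=1 r=16: '1'=='1', l++,r--
l=2 r=15: '5'=='5', l++,r--
l=3 r=14: '7'=='7', l++,r--
l=4 r=13: '0'=='0', l++,r--

l=5, r=12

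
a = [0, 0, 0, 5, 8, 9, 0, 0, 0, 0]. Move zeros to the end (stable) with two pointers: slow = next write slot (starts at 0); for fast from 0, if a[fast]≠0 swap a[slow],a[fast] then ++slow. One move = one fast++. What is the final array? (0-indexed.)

(s=0,f=0) a[fast]=0 → fast++
(s=0,f=1) a[fast]=0 → fast++
(s=0,f=2) a[fast]=0 → fast++
(s=0,f=3) a[fast]=5≠0 swap→a[0]=5 → slow++,fast++
(s=1,f=4) a[fast]=8≠0 swap→a[1]=8 → slow++,fast++
(s=2,f=5) a[fast]=9≠0 swap→a[2]=9 → slow++,fast++
(s=3,f=6) a[fast]=0 → fast++
(s=3,f=7) a[fast]=0 → fast++
(s=3,f=8) a[fast]=0 → fast++
(s=3,f=9) a[fast]=0 → fast++

[5, 8, 9, 0, 0, 0, 0, 0, 0, 0]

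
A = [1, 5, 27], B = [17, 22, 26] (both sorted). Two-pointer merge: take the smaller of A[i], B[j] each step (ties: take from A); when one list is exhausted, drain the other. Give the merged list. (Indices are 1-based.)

[1, 5, 17, 22, 26, 27]

[i=1,j=1] A[i]=1<=B[j]=17 take 1 → i++
[i=2,j=1] A[i]=5<=B[j]=17 take 5 → i++
[i=3,j=1] A[i]=27>B[j]=17 take 17 → j++
[i=3,j=2] A[i]=27>B[j]=22 take 22 → j++
[i=3,j=3] A[i]=27>B[j]=26 take 26 → j++
[i=3,j=4] B done, take A[i]=27 → i++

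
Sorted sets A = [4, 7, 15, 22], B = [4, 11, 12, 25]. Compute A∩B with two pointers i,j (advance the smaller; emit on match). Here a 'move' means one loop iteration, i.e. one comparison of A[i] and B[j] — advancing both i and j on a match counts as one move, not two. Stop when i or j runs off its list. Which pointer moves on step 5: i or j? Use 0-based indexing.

i=0 j=0: 4==4 emit, i++,j++
i=1 j=1: 7<11, i++
i=2 j=1: 15>11, j++
i=2 j=2: 15>12, j++
i=2 j=3: 15<25, i++

i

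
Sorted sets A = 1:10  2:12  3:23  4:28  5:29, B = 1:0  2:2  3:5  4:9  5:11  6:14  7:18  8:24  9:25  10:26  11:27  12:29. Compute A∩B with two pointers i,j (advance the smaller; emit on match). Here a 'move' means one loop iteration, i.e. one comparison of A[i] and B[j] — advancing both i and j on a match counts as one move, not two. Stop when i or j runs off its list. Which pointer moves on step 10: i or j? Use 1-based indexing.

i=1 j=1: 10>0, j++
i=1 j=2: 10>2, j++
i=1 j=3: 10>5, j++
i=1 j=4: 10>9, j++
i=1 j=5: 10<11, i++
i=2 j=5: 12>11, j++
i=2 j=6: 12<14, i++
i=3 j=6: 23>14, j++
i=3 j=7: 23>18, j++
i=3 j=8: 23<24, i++

i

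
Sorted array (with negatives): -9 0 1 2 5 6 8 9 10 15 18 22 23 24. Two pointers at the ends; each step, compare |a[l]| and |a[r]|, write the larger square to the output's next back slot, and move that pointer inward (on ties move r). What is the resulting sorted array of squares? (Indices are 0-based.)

l=0 r=13: |-9|<=|24| out[13]=576, r--
l=0 r=12: |-9|<=|23| out[12]=529, r--
l=0 r=11: |-9|<=|22| out[11]=484, r--
l=0 r=10: |-9|<=|18| out[10]=324, r--
l=0 r=9: |-9|<=|15| out[9]=225, r--
l=0 r=8: |-9|<=|10| out[8]=100, r--
l=0 r=7: |-9|<=|9| out[7]=81, r--
l=0 r=6: |-9|>|8| out[6]=81, l++
l=1 r=6: |0|<=|8| out[5]=64, r--
l=1 r=5: |0|<=|6| out[4]=36, r--
l=1 r=4: |0|<=|5| out[3]=25, r--
l=1 r=3: |0|<=|2| out[2]=4, r--
l=1 r=2: |0|<=|1| out[1]=1, r--
l=1 r=1: |0|<=|0| out[0]=0, r--

[0, 1, 4, 25, 36, 64, 81, 81, 100, 225, 324, 484, 529, 576]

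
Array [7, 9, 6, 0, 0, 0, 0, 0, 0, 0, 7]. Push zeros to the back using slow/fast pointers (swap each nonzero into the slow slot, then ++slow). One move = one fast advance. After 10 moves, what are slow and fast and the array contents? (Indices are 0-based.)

slow=0 fast=0: a[fast]=7≠0 swap→a[0]=7, slow++,fast++
slow=1 fast=1: a[fast]=9≠0 swap→a[1]=9, slow++,fast++
slow=2 fast=2: a[fast]=6≠0 swap→a[2]=6, slow++,fast++
slow=3 fast=3: a[fast]=0, fast++
slow=3 fast=4: a[fast]=0, fast++
slow=3 fast=5: a[fast]=0, fast++
slow=3 fast=6: a[fast]=0, fast++
slow=3 fast=7: a[fast]=0, fast++
slow=3 fast=8: a[fast]=0, fast++
slow=3 fast=9: a[fast]=0, fast++

slow=3, fast=10, a=[7, 9, 6, 0, 0, 0, 0, 0, 0, 0, 7]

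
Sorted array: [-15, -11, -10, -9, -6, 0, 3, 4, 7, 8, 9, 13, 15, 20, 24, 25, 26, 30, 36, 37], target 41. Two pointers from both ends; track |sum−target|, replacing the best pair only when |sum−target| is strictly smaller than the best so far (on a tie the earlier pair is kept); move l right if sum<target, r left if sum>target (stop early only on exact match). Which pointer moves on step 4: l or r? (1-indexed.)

l

l=1 r=20: -15+37=22 d=19 *, l++
l=2 r=20: -11+37=26 d=15 *, l++
l=3 r=20: -10+37=27 d=14 *, l++
l=4 r=20: -9+37=28 d=13 *, l++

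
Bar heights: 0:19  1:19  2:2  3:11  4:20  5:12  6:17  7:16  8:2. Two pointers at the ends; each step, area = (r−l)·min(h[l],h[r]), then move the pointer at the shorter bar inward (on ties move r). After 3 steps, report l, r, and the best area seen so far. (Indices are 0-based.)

l=0, r=5, best area=112

l=0 r=8: min(19,2)*8=16 best=16 *, r--
l=0 r=7: min(19,16)*7=112 best=112 *, r--
l=0 r=6: min(19,17)*6=102 best=112, r--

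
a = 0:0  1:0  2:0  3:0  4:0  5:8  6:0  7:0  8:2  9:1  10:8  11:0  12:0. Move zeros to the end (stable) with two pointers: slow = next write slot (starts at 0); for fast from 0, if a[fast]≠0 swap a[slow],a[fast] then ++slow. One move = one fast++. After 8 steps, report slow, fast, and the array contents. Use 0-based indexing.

slow=1, fast=8, a=[8, 0, 0, 0, 0, 0, 0, 0, 2, 1, 8, 0, 0]

slow=0 fast=0: a[fast]=0, fast++
slow=0 fast=1: a[fast]=0, fast++
slow=0 fast=2: a[fast]=0, fast++
slow=0 fast=3: a[fast]=0, fast++
slow=0 fast=4: a[fast]=0, fast++
slow=0 fast=5: a[fast]=8≠0 swap→a[0]=8, slow++,fast++
slow=1 fast=6: a[fast]=0, fast++
slow=1 fast=7: a[fast]=0, fast++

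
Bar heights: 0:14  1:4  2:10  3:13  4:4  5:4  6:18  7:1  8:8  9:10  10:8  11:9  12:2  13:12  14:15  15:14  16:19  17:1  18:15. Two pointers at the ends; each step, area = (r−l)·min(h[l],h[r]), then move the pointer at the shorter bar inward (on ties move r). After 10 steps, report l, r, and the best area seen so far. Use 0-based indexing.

l=8, r=16, best area=252

l=0 r=18: min(14,15)*18=252 best=252 *, l++
l=1 r=18: min(4,15)*17=68 best=252, l++
l=2 r=18: min(10,15)*16=160 best=252, l++
l=3 r=18: min(13,15)*15=195 best=252, l++
l=4 r=18: min(4,15)*14=56 best=252, l++
l=5 r=18: min(4,15)*13=52 best=252, l++
l=6 r=18: min(18,15)*12=180 best=252, r--
l=6 r=17: min(18,1)*11=11 best=252, r--
l=6 r=16: min(18,19)*10=180 best=252, l++
l=7 r=16: min(1,19)*9=9 best=252, l++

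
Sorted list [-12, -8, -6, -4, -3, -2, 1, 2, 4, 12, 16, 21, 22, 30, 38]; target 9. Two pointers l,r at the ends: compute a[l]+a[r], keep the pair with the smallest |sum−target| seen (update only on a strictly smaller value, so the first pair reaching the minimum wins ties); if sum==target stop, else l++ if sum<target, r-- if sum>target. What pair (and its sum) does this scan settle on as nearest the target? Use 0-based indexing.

pair (-12, 21) with sum 9 (|Δ|=0)

[0,14] -12+38=26 d=17 * → r--
[0,13] -12+30=18 d=9 * → r--
[0,12] -12+22=10 d=1 * → r--
[0,11] -12+21=9 d=0 * → stop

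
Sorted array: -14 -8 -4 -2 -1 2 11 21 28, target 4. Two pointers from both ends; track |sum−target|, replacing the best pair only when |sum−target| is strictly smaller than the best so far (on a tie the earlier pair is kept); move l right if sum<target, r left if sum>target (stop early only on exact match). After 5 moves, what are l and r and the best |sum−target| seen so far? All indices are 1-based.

l=1 r=9: -14+28=14 d=10 *, r--
l=1 r=8: -14+21=7 d=3 *, r--
l=1 r=7: -14+11=-3 d=7, l++
l=2 r=7: -8+11=3 d=1 *, l++
l=3 r=7: -4+11=7 d=3, r--

l=3, r=6, best |Δ|=1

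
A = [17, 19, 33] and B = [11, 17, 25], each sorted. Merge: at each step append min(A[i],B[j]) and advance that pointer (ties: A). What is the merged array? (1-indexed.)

[11, 17, 17, 19, 25, 33]

[i=1,j=1] A[i]=17>B[j]=11 take 11 → j++
[i=1,j=2] A[i]=17<=B[j]=17 take 17 → i++
[i=2,j=2] A[i]=19>B[j]=17 take 17 → j++
[i=2,j=3] A[i]=19<=B[j]=25 take 19 → i++
[i=3,j=3] A[i]=33>B[j]=25 take 25 → j++
[i=3,j=4] B done, take A[i]=33 → i++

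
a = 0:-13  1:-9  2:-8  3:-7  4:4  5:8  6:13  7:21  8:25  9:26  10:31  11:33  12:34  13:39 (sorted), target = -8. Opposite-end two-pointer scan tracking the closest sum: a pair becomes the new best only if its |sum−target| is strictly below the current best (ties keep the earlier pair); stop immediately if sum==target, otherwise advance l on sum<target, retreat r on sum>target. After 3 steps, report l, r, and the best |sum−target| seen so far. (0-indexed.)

l=0, r=10, best |Δ|=28

l=0 r=13: -13+39=26 d=34 *, r--
l=0 r=12: -13+34=21 d=29 *, r--
l=0 r=11: -13+33=20 d=28 *, r--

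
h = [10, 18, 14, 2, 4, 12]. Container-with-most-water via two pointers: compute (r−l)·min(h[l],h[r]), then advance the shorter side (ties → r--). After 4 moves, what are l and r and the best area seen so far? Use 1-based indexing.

l=2, r=3, best area=50

l=1 r=6: min(10,12)*5=50 best=50 *, l++
l=2 r=6: min(18,12)*4=48 best=50, r--
l=2 r=5: min(18,4)*3=12 best=50, r--
l=2 r=4: min(18,2)*2=4 best=50, r--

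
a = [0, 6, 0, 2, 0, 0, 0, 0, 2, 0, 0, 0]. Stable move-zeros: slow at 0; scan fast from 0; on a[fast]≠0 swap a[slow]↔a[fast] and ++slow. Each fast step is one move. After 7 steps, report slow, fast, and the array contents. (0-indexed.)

slow=0 fast=0: a[fast]=0, fast++
slow=0 fast=1: a[fast]=6≠0 swap→a[0]=6, slow++,fast++
slow=1 fast=2: a[fast]=0, fast++
slow=1 fast=3: a[fast]=2≠0 swap→a[1]=2, slow++,fast++
slow=2 fast=4: a[fast]=0, fast++
slow=2 fast=5: a[fast]=0, fast++
slow=2 fast=6: a[fast]=0, fast++

slow=2, fast=7, a=[6, 2, 0, 0, 0, 0, 0, 0, 2, 0, 0, 0]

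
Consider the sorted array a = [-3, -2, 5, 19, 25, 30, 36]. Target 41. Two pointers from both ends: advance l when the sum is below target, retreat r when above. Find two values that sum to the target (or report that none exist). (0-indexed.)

(5, 36)

[0,6] -3+36=33 <41 → l++
[1,6] -2+36=34 <41 → l++
[2,6] 5+36=41 → found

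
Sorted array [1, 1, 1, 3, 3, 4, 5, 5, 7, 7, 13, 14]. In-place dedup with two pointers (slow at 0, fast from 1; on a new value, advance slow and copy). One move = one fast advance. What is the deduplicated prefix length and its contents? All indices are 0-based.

(s=0,f=1) a[fast]=1=a[slow] dup → fast++
(s=0,f=2) a[fast]=1=a[slow] dup → fast++
(s=0,f=3) a[fast]=3≠a[slow]=1 write a[1]=3 → slow++,fast++
(s=1,f=4) a[fast]=3=a[slow] dup → fast++
(s=1,f=5) a[fast]=4≠a[slow]=3 write a[2]=4 → slow++,fast++
(s=2,f=6) a[fast]=5≠a[slow]=4 write a[3]=5 → slow++,fast++
(s=3,f=7) a[fast]=5=a[slow] dup → fast++
(s=3,f=8) a[fast]=7≠a[slow]=5 write a[4]=7 → slow++,fast++
(s=4,f=9) a[fast]=7=a[slow] dup → fast++
(s=4,f=10) a[fast]=13≠a[slow]=7 write a[5]=13 → slow++,fast++
(s=5,f=11) a[fast]=14≠a[slow]=13 write a[6]=14 → slow++,fast++

length 7; prefix = [1, 3, 4, 5, 7, 13, 14]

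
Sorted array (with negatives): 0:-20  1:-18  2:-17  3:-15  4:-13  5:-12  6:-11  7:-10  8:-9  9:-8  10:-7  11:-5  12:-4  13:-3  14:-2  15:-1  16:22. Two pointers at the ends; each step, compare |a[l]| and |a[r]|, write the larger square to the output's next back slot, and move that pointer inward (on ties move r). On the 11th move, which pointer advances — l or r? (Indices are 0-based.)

[0,16] |-20|<=|22| out[16]=484 → r--
[0,15] |-20|>|-1| out[15]=400 → l++
[1,15] |-18|>|-1| out[14]=324 → l++
[2,15] |-17|>|-1| out[13]=289 → l++
[3,15] |-15|>|-1| out[12]=225 → l++
[4,15] |-13|>|-1| out[11]=169 → l++
[5,15] |-12|>|-1| out[10]=144 → l++
[6,15] |-11|>|-1| out[9]=121 → l++
[7,15] |-10|>|-1| out[8]=100 → l++
[8,15] |-9|>|-1| out[7]=81 → l++
[9,15] |-8|>|-1| out[6]=64 → l++

l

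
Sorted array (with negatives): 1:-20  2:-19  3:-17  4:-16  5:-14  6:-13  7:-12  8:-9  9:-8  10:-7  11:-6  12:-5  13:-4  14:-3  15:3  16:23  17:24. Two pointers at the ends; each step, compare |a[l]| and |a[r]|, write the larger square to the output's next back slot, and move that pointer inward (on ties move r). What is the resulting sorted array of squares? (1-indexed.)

[9, 9, 16, 25, 36, 49, 64, 81, 144, 169, 196, 256, 289, 361, 400, 529, 576]

l=1 r=17: |-20|<=|24| out[17]=576, r--
l=1 r=16: |-20|<=|23| out[16]=529, r--
l=1 r=15: |-20|>|3| out[15]=400, l++
l=2 r=15: |-19|>|3| out[14]=361, l++
l=3 r=15: |-17|>|3| out[13]=289, l++
l=4 r=15: |-16|>|3| out[12]=256, l++
l=5 r=15: |-14|>|3| out[11]=196, l++
l=6 r=15: |-13|>|3| out[10]=169, l++
l=7 r=15: |-12|>|3| out[9]=144, l++
l=8 r=15: |-9|>|3| out[8]=81, l++
l=9 r=15: |-8|>|3| out[7]=64, l++
l=10 r=15: |-7|>|3| out[6]=49, l++
l=11 r=15: |-6|>|3| out[5]=36, l++
l=12 r=15: |-5|>|3| out[4]=25, l++
l=13 r=15: |-4|>|3| out[3]=16, l++
l=14 r=15: |-3|<=|3| out[2]=9, r--
l=14 r=14: |-3|<=|-3| out[1]=9, r--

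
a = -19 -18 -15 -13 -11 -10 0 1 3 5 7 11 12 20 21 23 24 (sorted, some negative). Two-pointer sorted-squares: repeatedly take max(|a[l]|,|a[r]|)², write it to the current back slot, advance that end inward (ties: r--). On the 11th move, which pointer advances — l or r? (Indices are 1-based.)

l

l=1 r=17: |-19|<=|24| out[17]=576, r--
l=1 r=16: |-19|<=|23| out[16]=529, r--
l=1 r=15: |-19|<=|21| out[15]=441, r--
l=1 r=14: |-19|<=|20| out[14]=400, r--
l=1 r=13: |-19|>|12| out[13]=361, l++
l=2 r=13: |-18|>|12| out[12]=324, l++
l=3 r=13: |-15|>|12| out[11]=225, l++
l=4 r=13: |-13|>|12| out[10]=169, l++
l=5 r=13: |-11|<=|12| out[9]=144, r--
l=5 r=12: |-11|<=|11| out[8]=121, r--
l=5 r=11: |-11|>|7| out[7]=121, l++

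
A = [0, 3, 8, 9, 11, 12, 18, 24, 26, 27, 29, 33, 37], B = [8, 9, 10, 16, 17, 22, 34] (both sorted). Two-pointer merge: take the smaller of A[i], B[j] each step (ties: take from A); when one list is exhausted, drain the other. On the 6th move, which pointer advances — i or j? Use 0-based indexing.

j

i=0 j=0: A[i]=0<=B[j]=8 take 0, i++
i=1 j=0: A[i]=3<=B[j]=8 take 3, i++
i=2 j=0: A[i]=8<=B[j]=8 take 8, i++
i=3 j=0: A[i]=9>B[j]=8 take 8, j++
i=3 j=1: A[i]=9<=B[j]=9 take 9, i++
i=4 j=1: A[i]=11>B[j]=9 take 9, j++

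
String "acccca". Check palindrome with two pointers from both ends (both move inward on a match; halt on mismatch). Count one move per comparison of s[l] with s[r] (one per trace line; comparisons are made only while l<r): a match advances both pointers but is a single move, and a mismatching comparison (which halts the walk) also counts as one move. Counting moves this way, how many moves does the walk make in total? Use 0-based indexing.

3 moves

l=0 r=5: 'a'=='a', l++,r--
l=1 r=4: 'c'=='c', l++,r--
l=2 r=3: 'c'=='c', l++,r--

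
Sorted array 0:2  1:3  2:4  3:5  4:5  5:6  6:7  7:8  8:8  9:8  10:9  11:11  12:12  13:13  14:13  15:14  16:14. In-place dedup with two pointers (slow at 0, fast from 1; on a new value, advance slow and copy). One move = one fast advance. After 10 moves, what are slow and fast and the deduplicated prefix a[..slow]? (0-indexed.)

slow=0 fast=1: a[fast]=3≠a[slow]=2 write a[1]=3, slow++,fast++
slow=1 fast=2: a[fast]=4≠a[slow]=3 write a[2]=4, slow++,fast++
slow=2 fast=3: a[fast]=5≠a[slow]=4 write a[3]=5, slow++,fast++
slow=3 fast=4: a[fast]=5=a[slow] dup, fast++
slow=3 fast=5: a[fast]=6≠a[slow]=5 write a[4]=6, slow++,fast++
slow=4 fast=6: a[fast]=7≠a[slow]=6 write a[5]=7, slow++,fast++
slow=5 fast=7: a[fast]=8≠a[slow]=7 write a[6]=8, slow++,fast++
slow=6 fast=8: a[fast]=8=a[slow] dup, fast++
slow=6 fast=9: a[fast]=8=a[slow] dup, fast++
slow=6 fast=10: a[fast]=9≠a[slow]=8 write a[7]=9, slow++,fast++

slow=7, fast=11, prefix=[2, 3, 4, 5, 6, 7, 8, 9]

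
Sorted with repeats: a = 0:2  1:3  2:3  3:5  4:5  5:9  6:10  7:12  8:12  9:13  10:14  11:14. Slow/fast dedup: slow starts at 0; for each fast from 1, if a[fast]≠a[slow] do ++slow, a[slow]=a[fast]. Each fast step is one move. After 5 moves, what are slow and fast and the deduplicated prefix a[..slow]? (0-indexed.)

(s=0,f=1) a[fast]=3≠a[slow]=2 write a[1]=3 → slow++,fast++
(s=1,f=2) a[fast]=3=a[slow] dup → fast++
(s=1,f=3) a[fast]=5≠a[slow]=3 write a[2]=5 → slow++,fast++
(s=2,f=4) a[fast]=5=a[slow] dup → fast++
(s=2,f=5) a[fast]=9≠a[slow]=5 write a[3]=9 → slow++,fast++

slow=3, fast=6, prefix=[2, 3, 5, 9]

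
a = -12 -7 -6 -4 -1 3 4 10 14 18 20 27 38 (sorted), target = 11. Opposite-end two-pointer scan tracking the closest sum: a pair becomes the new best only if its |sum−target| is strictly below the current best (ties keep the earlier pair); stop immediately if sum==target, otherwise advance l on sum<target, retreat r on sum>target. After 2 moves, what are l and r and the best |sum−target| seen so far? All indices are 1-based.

[1,13] -12+38=26 d=15 * → r--
[1,12] -12+27=15 d=4 * → r--

l=1, r=11, best |Δ|=4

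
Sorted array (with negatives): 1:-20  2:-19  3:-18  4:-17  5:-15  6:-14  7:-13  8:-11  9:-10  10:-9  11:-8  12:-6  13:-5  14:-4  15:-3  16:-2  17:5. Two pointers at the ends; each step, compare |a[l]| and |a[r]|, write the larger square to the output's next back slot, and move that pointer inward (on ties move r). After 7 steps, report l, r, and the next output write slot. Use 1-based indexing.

l=1 r=17: |-20|>|5| out[17]=400, l++
l=2 r=17: |-19|>|5| out[16]=361, l++
l=3 r=17: |-18|>|5| out[15]=324, l++
l=4 r=17: |-17|>|5| out[14]=289, l++
l=5 r=17: |-15|>|5| out[13]=225, l++
l=6 r=17: |-14|>|5| out[12]=196, l++
l=7 r=17: |-13|>|5| out[11]=169, l++

l=8, r=17, next write slot=10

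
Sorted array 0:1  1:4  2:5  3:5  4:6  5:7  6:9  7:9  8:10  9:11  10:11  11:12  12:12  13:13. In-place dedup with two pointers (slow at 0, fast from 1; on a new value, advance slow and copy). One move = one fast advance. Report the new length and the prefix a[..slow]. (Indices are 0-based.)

length 10; prefix = [1, 4, 5, 6, 7, 9, 10, 11, 12, 13]

slow=0 fast=1: a[fast]=4≠a[slow]=1 write a[1]=4, slow++,fast++
slow=1 fast=2: a[fast]=5≠a[slow]=4 write a[2]=5, slow++,fast++
slow=2 fast=3: a[fast]=5=a[slow] dup, fast++
slow=2 fast=4: a[fast]=6≠a[slow]=5 write a[3]=6, slow++,fast++
slow=3 fast=5: a[fast]=7≠a[slow]=6 write a[4]=7, slow++,fast++
slow=4 fast=6: a[fast]=9≠a[slow]=7 write a[5]=9, slow++,fast++
slow=5 fast=7: a[fast]=9=a[slow] dup, fast++
slow=5 fast=8: a[fast]=10≠a[slow]=9 write a[6]=10, slow++,fast++
slow=6 fast=9: a[fast]=11≠a[slow]=10 write a[7]=11, slow++,fast++
slow=7 fast=10: a[fast]=11=a[slow] dup, fast++
slow=7 fast=11: a[fast]=12≠a[slow]=11 write a[8]=12, slow++,fast++
slow=8 fast=12: a[fast]=12=a[slow] dup, fast++
slow=8 fast=13: a[fast]=13≠a[slow]=12 write a[9]=13, slow++,fast++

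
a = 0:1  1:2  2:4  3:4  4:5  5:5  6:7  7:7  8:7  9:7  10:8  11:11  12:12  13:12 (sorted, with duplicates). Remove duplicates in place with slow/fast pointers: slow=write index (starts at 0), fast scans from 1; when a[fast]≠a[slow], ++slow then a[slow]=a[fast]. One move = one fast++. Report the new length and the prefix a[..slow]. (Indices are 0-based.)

(s=0,f=1) a[fast]=2≠a[slow]=1 write a[1]=2 → slow++,fast++
(s=1,f=2) a[fast]=4≠a[slow]=2 write a[2]=4 → slow++,fast++
(s=2,f=3) a[fast]=4=a[slow] dup → fast++
(s=2,f=4) a[fast]=5≠a[slow]=4 write a[3]=5 → slow++,fast++
(s=3,f=5) a[fast]=5=a[slow] dup → fast++
(s=3,f=6) a[fast]=7≠a[slow]=5 write a[4]=7 → slow++,fast++
(s=4,f=7) a[fast]=7=a[slow] dup → fast++
(s=4,f=8) a[fast]=7=a[slow] dup → fast++
(s=4,f=9) a[fast]=7=a[slow] dup → fast++
(s=4,f=10) a[fast]=8≠a[slow]=7 write a[5]=8 → slow++,fast++
(s=5,f=11) a[fast]=11≠a[slow]=8 write a[6]=11 → slow++,fast++
(s=6,f=12) a[fast]=12≠a[slow]=11 write a[7]=12 → slow++,fast++
(s=7,f=13) a[fast]=12=a[slow] dup → fast++

length 8; prefix = [1, 2, 4, 5, 7, 8, 11, 12]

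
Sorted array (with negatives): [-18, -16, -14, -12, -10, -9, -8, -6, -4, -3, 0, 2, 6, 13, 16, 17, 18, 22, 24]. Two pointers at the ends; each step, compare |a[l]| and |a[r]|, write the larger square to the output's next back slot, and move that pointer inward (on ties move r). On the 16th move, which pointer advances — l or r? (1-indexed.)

[1,19] |-18|<=|24| out[19]=576 → r--
[1,18] |-18|<=|22| out[18]=484 → r--
[1,17] |-18|<=|18| out[17]=324 → r--
[1,16] |-18|>|17| out[16]=324 → l++
[2,16] |-16|<=|17| out[15]=289 → r--
[2,15] |-16|<=|16| out[14]=256 → r--
[2,14] |-16|>|13| out[13]=256 → l++
[3,14] |-14|>|13| out[12]=196 → l++
[4,14] |-12|<=|13| out[11]=169 → r--
[4,13] |-12|>|6| out[10]=144 → l++
[5,13] |-10|>|6| out[9]=100 → l++
[6,13] |-9|>|6| out[8]=81 → l++
[7,13] |-8|>|6| out[7]=64 → l++
[8,13] |-6|<=|6| out[6]=36 → r--
[8,12] |-6|>|2| out[5]=36 → l++
[9,12] |-4|>|2| out[4]=16 → l++

l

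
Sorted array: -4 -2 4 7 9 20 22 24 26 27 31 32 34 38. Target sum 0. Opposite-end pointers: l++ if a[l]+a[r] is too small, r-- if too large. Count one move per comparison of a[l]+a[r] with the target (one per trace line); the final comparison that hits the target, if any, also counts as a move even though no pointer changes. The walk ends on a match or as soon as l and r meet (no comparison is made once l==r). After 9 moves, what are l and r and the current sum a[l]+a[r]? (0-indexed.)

l=0, r=4, sum=5

l=0 r=13: -4+38=34 >0, r--
l=0 r=12: -4+34=30 >0, r--
l=0 r=11: -4+32=28 >0, r--
l=0 r=10: -4+31=27 >0, r--
l=0 r=9: -4+27=23 >0, r--
l=0 r=8: -4+26=22 >0, r--
l=0 r=7: -4+24=20 >0, r--
l=0 r=6: -4+22=18 >0, r--
l=0 r=5: -4+20=16 >0, r--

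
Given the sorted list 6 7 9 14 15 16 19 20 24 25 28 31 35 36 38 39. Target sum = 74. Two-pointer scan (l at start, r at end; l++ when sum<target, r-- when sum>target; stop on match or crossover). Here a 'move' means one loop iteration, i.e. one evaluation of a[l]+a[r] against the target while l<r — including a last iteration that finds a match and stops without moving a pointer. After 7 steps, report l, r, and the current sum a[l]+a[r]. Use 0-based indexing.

l=7, r=15, sum=59

l=0 r=15: 6+39=45 <74, l++
l=1 r=15: 7+39=46 <74, l++
l=2 r=15: 9+39=48 <74, l++
l=3 r=15: 14+39=53 <74, l++
l=4 r=15: 15+39=54 <74, l++
l=5 r=15: 16+39=55 <74, l++
l=6 r=15: 19+39=58 <74, l++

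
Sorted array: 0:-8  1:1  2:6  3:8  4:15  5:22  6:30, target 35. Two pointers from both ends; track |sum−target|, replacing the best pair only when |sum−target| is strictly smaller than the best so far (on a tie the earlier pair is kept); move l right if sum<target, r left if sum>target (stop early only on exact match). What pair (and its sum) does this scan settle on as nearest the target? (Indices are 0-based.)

[0,6] -8+30=22 d=13 * → l++
[1,6] 1+30=31 d=4 * → l++
[2,6] 6+30=36 d=1 * → r--
[2,5] 6+22=28 d=7 → l++
[3,5] 8+22=30 d=5 → l++
[4,5] 15+22=37 d=2 → r--

pair (6, 30) with sum 36 (|Δ|=1)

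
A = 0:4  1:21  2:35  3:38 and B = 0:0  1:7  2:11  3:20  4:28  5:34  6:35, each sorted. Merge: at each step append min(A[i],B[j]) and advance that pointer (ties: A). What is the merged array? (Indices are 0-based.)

[0, 4, 7, 11, 20, 21, 28, 34, 35, 35, 38]

[i=0,j=0] A[i]=4>B[j]=0 take 0 → j++
[i=0,j=1] A[i]=4<=B[j]=7 take 4 → i++
[i=1,j=1] A[i]=21>B[j]=7 take 7 → j++
[i=1,j=2] A[i]=21>B[j]=11 take 11 → j++
[i=1,j=3] A[i]=21>B[j]=20 take 20 → j++
[i=1,j=4] A[i]=21<=B[j]=28 take 21 → i++
[i=2,j=4] A[i]=35>B[j]=28 take 28 → j++
[i=2,j=5] A[i]=35>B[j]=34 take 34 → j++
[i=2,j=6] A[i]=35<=B[j]=35 take 35 → i++
[i=3,j=6] A[i]=38>B[j]=35 take 35 → j++
[i=3,j=7] B done, take A[i]=38 → i++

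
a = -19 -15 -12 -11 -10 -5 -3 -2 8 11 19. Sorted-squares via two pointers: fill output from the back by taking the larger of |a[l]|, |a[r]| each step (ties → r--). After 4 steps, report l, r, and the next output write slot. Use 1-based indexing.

l=4, r=10, next write slot=7

[1,11] |-19|<=|19| out[11]=361 → r--
[1,10] |-19|>|11| out[10]=361 → l++
[2,10] |-15|>|11| out[9]=225 → l++
[3,10] |-12|>|11| out[8]=144 → l++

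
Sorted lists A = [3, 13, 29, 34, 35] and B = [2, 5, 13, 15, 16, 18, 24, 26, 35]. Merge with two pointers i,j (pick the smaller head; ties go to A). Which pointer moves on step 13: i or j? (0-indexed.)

i

i=0 j=0: A[i]=3>B[j]=2 take 2, j++
i=0 j=1: A[i]=3<=B[j]=5 take 3, i++
i=1 j=1: A[i]=13>B[j]=5 take 5, j++
i=1 j=2: A[i]=13<=B[j]=13 take 13, i++
i=2 j=2: A[i]=29>B[j]=13 take 13, j++
i=2 j=3: A[i]=29>B[j]=15 take 15, j++
i=2 j=4: A[i]=29>B[j]=16 take 16, j++
i=2 j=5: A[i]=29>B[j]=18 take 18, j++
i=2 j=6: A[i]=29>B[j]=24 take 24, j++
i=2 j=7: A[i]=29>B[j]=26 take 26, j++
i=2 j=8: A[i]=29<=B[j]=35 take 29, i++
i=3 j=8: A[i]=34<=B[j]=35 take 34, i++
i=4 j=8: A[i]=35<=B[j]=35 take 35, i++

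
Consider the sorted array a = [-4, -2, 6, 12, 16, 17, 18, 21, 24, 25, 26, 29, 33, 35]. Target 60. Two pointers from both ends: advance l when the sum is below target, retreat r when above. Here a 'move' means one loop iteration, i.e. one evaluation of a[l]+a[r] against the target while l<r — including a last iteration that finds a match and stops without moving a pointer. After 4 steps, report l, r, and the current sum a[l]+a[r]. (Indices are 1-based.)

l=5, r=14, sum=51

[1,14] -4+35=31 <60 → l++
[2,14] -2+35=33 <60 → l++
[3,14] 6+35=41 <60 → l++
[4,14] 12+35=47 <60 → l++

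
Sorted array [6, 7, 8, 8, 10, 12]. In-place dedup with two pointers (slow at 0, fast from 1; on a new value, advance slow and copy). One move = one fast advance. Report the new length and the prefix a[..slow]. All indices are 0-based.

slow=0 fast=1: a[fast]=7≠a[slow]=6 write a[1]=7, slow++,fast++
slow=1 fast=2: a[fast]=8≠a[slow]=7 write a[2]=8, slow++,fast++
slow=2 fast=3: a[fast]=8=a[slow] dup, fast++
slow=2 fast=4: a[fast]=10≠a[slow]=8 write a[3]=10, slow++,fast++
slow=3 fast=5: a[fast]=12≠a[slow]=10 write a[4]=12, slow++,fast++

length 5; prefix = [6, 7, 8, 10, 12]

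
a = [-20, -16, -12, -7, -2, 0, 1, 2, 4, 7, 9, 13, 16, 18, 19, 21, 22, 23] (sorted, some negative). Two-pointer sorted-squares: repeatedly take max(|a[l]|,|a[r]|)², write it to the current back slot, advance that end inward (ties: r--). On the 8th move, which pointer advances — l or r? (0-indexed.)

l

l=0 r=17: |-20|<=|23| out[17]=529, r--
l=0 r=16: |-20|<=|22| out[16]=484, r--
l=0 r=15: |-20|<=|21| out[15]=441, r--
l=0 r=14: |-20|>|19| out[14]=400, l++
l=1 r=14: |-16|<=|19| out[13]=361, r--
l=1 r=13: |-16|<=|18| out[12]=324, r--
l=1 r=12: |-16|<=|16| out[11]=256, r--
l=1 r=11: |-16|>|13| out[10]=256, l++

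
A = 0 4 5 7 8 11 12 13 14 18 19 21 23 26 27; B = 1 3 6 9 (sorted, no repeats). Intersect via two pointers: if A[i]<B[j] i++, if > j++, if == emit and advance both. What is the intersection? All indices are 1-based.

i=1 j=1: 0<1, i++
i=2 j=1: 4>1, j++
i=2 j=2: 4>3, j++
i=2 j=3: 4<6, i++
i=3 j=3: 5<6, i++
i=4 j=3: 7>6, j++
i=4 j=4: 7<9, i++
i=5 j=4: 8<9, i++
i=6 j=4: 11>9, j++

intersection = []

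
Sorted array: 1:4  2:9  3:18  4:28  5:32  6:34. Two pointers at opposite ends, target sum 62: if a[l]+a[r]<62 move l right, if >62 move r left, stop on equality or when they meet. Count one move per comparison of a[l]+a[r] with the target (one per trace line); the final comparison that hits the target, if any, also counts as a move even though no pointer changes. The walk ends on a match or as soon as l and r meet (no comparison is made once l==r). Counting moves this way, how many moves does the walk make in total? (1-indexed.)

4 moves

l=1 r=6: 4+34=38 <62, l++
l=2 r=6: 9+34=43 <62, l++
l=3 r=6: 18+34=52 <62, l++
l=4 r=6: 28+34=62, found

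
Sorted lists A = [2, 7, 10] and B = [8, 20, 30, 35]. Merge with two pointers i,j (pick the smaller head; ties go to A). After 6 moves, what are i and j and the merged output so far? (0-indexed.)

[i=0,j=0] A[i]=2<=B[j]=8 take 2 → i++
[i=1,j=0] A[i]=7<=B[j]=8 take 7 → i++
[i=2,j=0] A[i]=10>B[j]=8 take 8 → j++
[i=2,j=1] A[i]=10<=B[j]=20 take 10 → i++
[i=3,j=1] A done, take B[j]=20 → j++
[i=3,j=2] A done, take B[j]=30 → j++

i=3, j=3, merged so far=[2, 7, 8, 10, 20, 30]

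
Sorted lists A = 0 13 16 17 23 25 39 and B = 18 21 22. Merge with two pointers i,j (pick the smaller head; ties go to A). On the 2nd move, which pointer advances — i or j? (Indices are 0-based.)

i

i=0 j=0: A[i]=0<=B[j]=18 take 0, i++
i=1 j=0: A[i]=13<=B[j]=18 take 13, i++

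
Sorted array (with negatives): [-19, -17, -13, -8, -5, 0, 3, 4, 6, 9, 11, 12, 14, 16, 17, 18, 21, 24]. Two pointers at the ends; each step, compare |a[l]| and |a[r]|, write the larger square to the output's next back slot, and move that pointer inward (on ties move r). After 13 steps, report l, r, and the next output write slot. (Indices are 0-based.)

l=4, r=8, next write slot=4

[0,17] |-19|<=|24| out[17]=576 → r--
[0,16] |-19|<=|21| out[16]=441 → r--
[0,15] |-19|>|18| out[15]=361 → l++
[1,15] |-17|<=|18| out[14]=324 → r--
[1,14] |-17|<=|17| out[13]=289 → r--
[1,13] |-17|>|16| out[12]=289 → l++
[2,13] |-13|<=|16| out[11]=256 → r--
[2,12] |-13|<=|14| out[10]=196 → r--
[2,11] |-13|>|12| out[9]=169 → l++
[3,11] |-8|<=|12| out[8]=144 → r--
[3,10] |-8|<=|11| out[7]=121 → r--
[3,9] |-8|<=|9| out[6]=81 → r--
[3,8] |-8|>|6| out[5]=64 → l++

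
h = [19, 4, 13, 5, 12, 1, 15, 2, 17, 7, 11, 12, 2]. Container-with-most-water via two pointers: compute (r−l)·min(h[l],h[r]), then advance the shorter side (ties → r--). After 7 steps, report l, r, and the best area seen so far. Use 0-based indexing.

l=0, r=5, best area=136

[0,12] min(19,2)*12=24 best=24 * → r--
[0,11] min(19,12)*11=132 best=132 * → r--
[0,10] min(19,11)*10=110 best=132 → r--
[0,9] min(19,7)*9=63 best=132 → r--
[0,8] min(19,17)*8=136 best=136 * → r--
[0,7] min(19,2)*7=14 best=136 → r--
[0,6] min(19,15)*6=90 best=136 → r--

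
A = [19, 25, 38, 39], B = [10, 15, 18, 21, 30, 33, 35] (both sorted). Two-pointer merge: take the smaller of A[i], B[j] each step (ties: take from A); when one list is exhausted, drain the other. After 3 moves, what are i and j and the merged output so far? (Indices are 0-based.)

i=0, j=3, merged so far=[10, 15, 18]

i=0 j=0: A[i]=19>B[j]=10 take 10, j++
i=0 j=1: A[i]=19>B[j]=15 take 15, j++
i=0 j=2: A[i]=19>B[j]=18 take 18, j++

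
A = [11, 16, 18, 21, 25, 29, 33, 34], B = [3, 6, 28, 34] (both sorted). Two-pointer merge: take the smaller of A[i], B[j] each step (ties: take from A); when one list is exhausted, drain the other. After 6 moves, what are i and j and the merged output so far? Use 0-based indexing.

i=0 j=0: A[i]=11>B[j]=3 take 3, j++
i=0 j=1: A[i]=11>B[j]=6 take 6, j++
i=0 j=2: A[i]=11<=B[j]=28 take 11, i++
i=1 j=2: A[i]=16<=B[j]=28 take 16, i++
i=2 j=2: A[i]=18<=B[j]=28 take 18, i++
i=3 j=2: A[i]=21<=B[j]=28 take 21, i++

i=4, j=2, merged so far=[3, 6, 11, 16, 18, 21]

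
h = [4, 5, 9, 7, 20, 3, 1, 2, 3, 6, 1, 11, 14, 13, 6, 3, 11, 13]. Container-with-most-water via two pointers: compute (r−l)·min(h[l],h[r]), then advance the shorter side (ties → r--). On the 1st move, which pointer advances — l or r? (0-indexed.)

l

l=0 r=17: min(4,13)*17=68 best=68 *, l++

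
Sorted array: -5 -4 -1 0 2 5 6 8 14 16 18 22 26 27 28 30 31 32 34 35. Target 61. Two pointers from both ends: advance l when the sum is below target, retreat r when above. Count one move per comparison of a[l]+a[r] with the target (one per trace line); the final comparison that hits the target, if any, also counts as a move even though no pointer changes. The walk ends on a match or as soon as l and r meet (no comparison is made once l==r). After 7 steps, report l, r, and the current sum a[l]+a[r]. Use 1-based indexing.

l=8, r=20, sum=43

l=1 r=20: -5+35=30 <61, l++
l=2 r=20: -4+35=31 <61, l++
l=3 r=20: -1+35=34 <61, l++
l=4 r=20: 0+35=35 <61, l++
l=5 r=20: 2+35=37 <61, l++
l=6 r=20: 5+35=40 <61, l++
l=7 r=20: 6+35=41 <61, l++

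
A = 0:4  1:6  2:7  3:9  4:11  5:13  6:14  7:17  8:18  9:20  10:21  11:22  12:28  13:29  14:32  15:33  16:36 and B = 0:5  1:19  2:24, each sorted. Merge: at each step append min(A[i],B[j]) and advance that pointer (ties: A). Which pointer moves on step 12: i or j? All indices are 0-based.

[i=0,j=0] A[i]=4<=B[j]=5 take 4 → i++
[i=1,j=0] A[i]=6>B[j]=5 take 5 → j++
[i=1,j=1] A[i]=6<=B[j]=19 take 6 → i++
[i=2,j=1] A[i]=7<=B[j]=19 take 7 → i++
[i=3,j=1] A[i]=9<=B[j]=19 take 9 → i++
[i=4,j=1] A[i]=11<=B[j]=19 take 11 → i++
[i=5,j=1] A[i]=13<=B[j]=19 take 13 → i++
[i=6,j=1] A[i]=14<=B[j]=19 take 14 → i++
[i=7,j=1] A[i]=17<=B[j]=19 take 17 → i++
[i=8,j=1] A[i]=18<=B[j]=19 take 18 → i++
[i=9,j=1] A[i]=20>B[j]=19 take 19 → j++
[i=9,j=2] A[i]=20<=B[j]=24 take 20 → i++

i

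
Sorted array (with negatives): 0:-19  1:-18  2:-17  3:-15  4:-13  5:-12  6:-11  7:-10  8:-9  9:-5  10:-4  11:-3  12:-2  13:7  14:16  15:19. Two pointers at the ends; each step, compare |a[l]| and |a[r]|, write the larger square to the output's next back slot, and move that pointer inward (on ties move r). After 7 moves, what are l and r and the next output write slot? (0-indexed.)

l=5, r=13, next write slot=8

l=0 r=15: |-19|<=|19| out[15]=361, r--
l=0 r=14: |-19|>|16| out[14]=361, l++
l=1 r=14: |-18|>|16| out[13]=324, l++
l=2 r=14: |-17|>|16| out[12]=289, l++
l=3 r=14: |-15|<=|16| out[11]=256, r--
l=3 r=13: |-15|>|7| out[10]=225, l++
l=4 r=13: |-13|>|7| out[9]=169, l++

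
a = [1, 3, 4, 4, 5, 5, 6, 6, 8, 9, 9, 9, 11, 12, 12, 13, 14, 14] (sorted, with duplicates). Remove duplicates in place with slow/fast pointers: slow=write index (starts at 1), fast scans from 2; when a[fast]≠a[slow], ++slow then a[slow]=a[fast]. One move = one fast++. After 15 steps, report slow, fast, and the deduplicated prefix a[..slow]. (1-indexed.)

slow=1 fast=2: a[fast]=3≠a[slow]=1 write a[2]=3, slow++,fast++
slow=2 fast=3: a[fast]=4≠a[slow]=3 write a[3]=4, slow++,fast++
slow=3 fast=4: a[fast]=4=a[slow] dup, fast++
slow=3 fast=5: a[fast]=5≠a[slow]=4 write a[4]=5, slow++,fast++
slow=4 fast=6: a[fast]=5=a[slow] dup, fast++
slow=4 fast=7: a[fast]=6≠a[slow]=5 write a[5]=6, slow++,fast++
slow=5 fast=8: a[fast]=6=a[slow] dup, fast++
slow=5 fast=9: a[fast]=8≠a[slow]=6 write a[6]=8, slow++,fast++
slow=6 fast=10: a[fast]=9≠a[slow]=8 write a[7]=9, slow++,fast++
slow=7 fast=11: a[fast]=9=a[slow] dup, fast++
slow=7 fast=12: a[fast]=9=a[slow] dup, fast++
slow=7 fast=13: a[fast]=11≠a[slow]=9 write a[8]=11, slow++,fast++
slow=8 fast=14: a[fast]=12≠a[slow]=11 write a[9]=12, slow++,fast++
slow=9 fast=15: a[fast]=12=a[slow] dup, fast++
slow=9 fast=16: a[fast]=13≠a[slow]=12 write a[10]=13, slow++,fast++

slow=10, fast=17, prefix=[1, 3, 4, 5, 6, 8, 9, 11, 12, 13]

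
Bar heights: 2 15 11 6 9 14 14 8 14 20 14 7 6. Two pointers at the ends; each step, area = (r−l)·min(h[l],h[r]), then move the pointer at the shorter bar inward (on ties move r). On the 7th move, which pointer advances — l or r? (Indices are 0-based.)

l

[0,12] min(2,6)*12=24 best=24 * → l++
[1,12] min(15,6)*11=66 best=66 * → r--
[1,11] min(15,7)*10=70 best=70 * → r--
[1,10] min(15,14)*9=126 best=126 * → r--
[1,9] min(15,20)*8=120 best=126 → l++
[2,9] min(11,20)*7=77 best=126 → l++
[3,9] min(6,20)*6=36 best=126 → l++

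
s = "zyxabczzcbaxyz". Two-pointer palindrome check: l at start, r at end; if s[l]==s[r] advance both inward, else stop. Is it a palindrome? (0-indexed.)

l=0 r=13: 'z'=='z', l++,r--
l=1 r=12: 'y'=='y', l++,r--
l=2 r=11: 'x'=='x', l++,r--
l=3 r=10: 'a'=='a', l++,r--
l=4 r=9: 'b'=='b', l++,r--
l=5 r=8: 'c'=='c', l++,r--
l=6 r=7: 'z'=='z', l++,r--

palindrome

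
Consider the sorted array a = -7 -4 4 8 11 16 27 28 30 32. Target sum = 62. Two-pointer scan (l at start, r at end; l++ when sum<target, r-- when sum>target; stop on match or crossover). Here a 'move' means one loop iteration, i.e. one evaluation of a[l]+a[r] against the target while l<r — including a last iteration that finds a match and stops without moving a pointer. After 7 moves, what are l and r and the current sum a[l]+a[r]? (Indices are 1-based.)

l=8, r=10, sum=60

[1,10] -7+32=25 <62 → l++
[2,10] -4+32=28 <62 → l++
[3,10] 4+32=36 <62 → l++
[4,10] 8+32=40 <62 → l++
[5,10] 11+32=43 <62 → l++
[6,10] 16+32=48 <62 → l++
[7,10] 27+32=59 <62 → l++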